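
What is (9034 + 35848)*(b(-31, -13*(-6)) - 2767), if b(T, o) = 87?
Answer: -120283760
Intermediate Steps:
(9034 + 35848)*(b(-31, -13*(-6)) - 2767) = (9034 + 35848)*(87 - 2767) = 44882*(-2680) = -120283760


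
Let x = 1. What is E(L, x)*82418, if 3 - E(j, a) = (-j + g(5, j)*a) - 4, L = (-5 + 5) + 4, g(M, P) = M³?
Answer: -9395652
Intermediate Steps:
L = 4 (L = 0 + 4 = 4)
E(j, a) = 7 + j - 125*a (E(j, a) = 3 - ((-j + 5³*a) - 4) = 3 - ((-j + 125*a) - 4) = 3 - (-4 - j + 125*a) = 3 + (4 + j - 125*a) = 7 + j - 125*a)
E(L, x)*82418 = (7 + 4 - 125*1)*82418 = (7 + 4 - 125)*82418 = -114*82418 = -9395652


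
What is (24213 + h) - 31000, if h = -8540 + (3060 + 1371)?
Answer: -10896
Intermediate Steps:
h = -4109 (h = -8540 + 4431 = -4109)
(24213 + h) - 31000 = (24213 - 4109) - 31000 = 20104 - 31000 = -10896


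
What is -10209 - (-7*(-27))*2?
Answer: -10587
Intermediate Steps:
-10209 - (-7*(-27))*2 = -10209 - 189*2 = -10209 - 1*378 = -10209 - 378 = -10587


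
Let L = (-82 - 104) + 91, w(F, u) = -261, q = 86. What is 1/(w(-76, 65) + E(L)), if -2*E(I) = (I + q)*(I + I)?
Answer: -1/1116 ≈ -0.00089606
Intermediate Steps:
L = -95 (L = -186 + 91 = -95)
E(I) = -I*(86 + I) (E(I) = -(I + 86)*(I + I)/2 = -(86 + I)*2*I/2 = -I*(86 + I))
1/(w(-76, 65) + E(L)) = 1/(-261 - 1*(-95)*(86 - 95)) = 1/(-261 - 1*(-95)*(-9)) = 1/(-261 - 855) = 1/(-1116) = -1/1116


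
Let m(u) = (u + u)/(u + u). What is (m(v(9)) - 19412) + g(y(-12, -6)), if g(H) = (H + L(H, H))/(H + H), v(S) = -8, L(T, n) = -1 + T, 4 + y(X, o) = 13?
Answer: -349381/18 ≈ -19410.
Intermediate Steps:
y(X, o) = 9 (y(X, o) = -4 + 13 = 9)
g(H) = (-1 + 2*H)/(2*H) (g(H) = (H + (-1 + H))/(H + H) = (-1 + 2*H)/((2*H)) = (-1 + 2*H)*(1/(2*H)) = (-1 + 2*H)/(2*H))
m(u) = 1 (m(u) = (2*u)/((2*u)) = (2*u)*(1/(2*u)) = 1)
(m(v(9)) - 19412) + g(y(-12, -6)) = (1 - 19412) + (-½ + 9)/9 = -19411 + (⅑)*(17/2) = -19411 + 17/18 = -349381/18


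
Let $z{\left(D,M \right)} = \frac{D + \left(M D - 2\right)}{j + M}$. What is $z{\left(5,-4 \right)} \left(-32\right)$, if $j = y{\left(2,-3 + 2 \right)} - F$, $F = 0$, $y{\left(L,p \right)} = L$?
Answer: $-272$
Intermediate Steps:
$j = 2$ ($j = 2 - 0 = 2 + 0 = 2$)
$z{\left(D,M \right)} = \frac{-2 + D + D M}{2 + M}$ ($z{\left(D,M \right)} = \frac{D + \left(M D - 2\right)}{2 + M} = \frac{D + \left(D M - 2\right)}{2 + M} = \frac{D + \left(-2 + D M\right)}{2 + M} = \frac{-2 + D + D M}{2 + M}$)
$z{\left(5,-4 \right)} \left(-32\right) = \frac{-2 + 5 + 5 \left(-4\right)}{2 - 4} \left(-32\right) = \frac{-2 + 5 - 20}{-2} \left(-32\right) = \left(- \frac{1}{2}\right) \left(-17\right) \left(-32\right) = \frac{17}{2} \left(-32\right) = -272$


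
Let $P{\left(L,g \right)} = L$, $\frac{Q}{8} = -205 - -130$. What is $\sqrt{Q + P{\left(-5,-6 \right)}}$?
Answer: $11 i \sqrt{5} \approx 24.597 i$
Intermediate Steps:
$Q = -600$ ($Q = 8 \left(-205 - -130\right) = 8 \left(-205 + 130\right) = 8 \left(-75\right) = -600$)
$\sqrt{Q + P{\left(-5,-6 \right)}} = \sqrt{-600 - 5} = \sqrt{-605} = 11 i \sqrt{5}$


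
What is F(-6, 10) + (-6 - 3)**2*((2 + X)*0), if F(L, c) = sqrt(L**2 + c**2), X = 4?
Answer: 2*sqrt(34) ≈ 11.662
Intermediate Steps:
F(-6, 10) + (-6 - 3)**2*((2 + X)*0) = sqrt((-6)**2 + 10**2) + (-6 - 3)**2*((2 + 4)*0) = sqrt(36 + 100) + (-9)**2*(6*0) = sqrt(136) + 81*0 = 2*sqrt(34) + 0 = 2*sqrt(34)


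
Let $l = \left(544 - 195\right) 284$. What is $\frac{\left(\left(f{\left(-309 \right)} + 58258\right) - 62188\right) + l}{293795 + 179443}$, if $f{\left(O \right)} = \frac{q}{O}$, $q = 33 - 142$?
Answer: $\frac{29412583}{146230542} \approx 0.20114$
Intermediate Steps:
$q = -109$
$l = 99116$ ($l = 349 \cdot 284 = 99116$)
$f{\left(O \right)} = - \frac{109}{O}$
$\frac{\left(\left(f{\left(-309 \right)} + 58258\right) - 62188\right) + l}{293795 + 179443} = \frac{\left(\left(- \frac{109}{-309} + 58258\right) - 62188\right) + 99116}{293795 + 179443} = \frac{\left(\left(\left(-109\right) \left(- \frac{1}{309}\right) + 58258\right) - 62188\right) + 99116}{473238} = \left(\left(\left(\frac{109}{309} + 58258\right) - 62188\right) + 99116\right) \frac{1}{473238} = \left(\left(\frac{18001831}{309} - 62188\right) + 99116\right) \frac{1}{473238} = \left(- \frac{1214261}{309} + 99116\right) \frac{1}{473238} = \frac{29412583}{309} \cdot \frac{1}{473238} = \frac{29412583}{146230542}$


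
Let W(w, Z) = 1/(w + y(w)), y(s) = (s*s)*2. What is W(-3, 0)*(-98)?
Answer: -98/15 ≈ -6.5333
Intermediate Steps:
y(s) = 2*s² (y(s) = s²*2 = 2*s²)
W(w, Z) = 1/(w + 2*w²)
W(-3, 0)*(-98) = (1/((-3)*(1 + 2*(-3))))*(-98) = -1/(3*(1 - 6))*(-98) = -⅓/(-5)*(-98) = -⅓*(-⅕)*(-98) = (1/15)*(-98) = -98/15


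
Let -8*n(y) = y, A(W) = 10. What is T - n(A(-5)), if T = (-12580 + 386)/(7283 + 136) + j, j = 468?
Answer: 13876687/29676 ≈ 467.61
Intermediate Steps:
n(y) = -y/8
T = 3459898/7419 (T = (-12580 + 386)/(7283 + 136) + 468 = -12194/7419 + 468 = 3459898/7419 ≈ 466.36)
T - n(A(-5)) = 3459898/7419 - (-1)*10/8 = 3459898/7419 - 1*(-5/4) = 3459898/7419 + 5/4 = 13876687/29676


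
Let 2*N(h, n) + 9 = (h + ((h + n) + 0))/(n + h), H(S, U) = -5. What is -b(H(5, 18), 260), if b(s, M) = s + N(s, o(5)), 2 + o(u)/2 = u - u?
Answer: 157/18 ≈ 8.7222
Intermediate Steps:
o(u) = -4 (o(u) = -4 + 2*(u - u) = -4 + 2*0 = -4 + 0 = -4)
N(h, n) = -9/2 + (n + 2*h)/(2*(h + n)) (N(h, n) = -9/2 + ((h + ((h + n) + 0))/(n + h))/2 = -9/2 + ((h + (h + n))/(h + n))/2 = -9/2 + ((n + 2*h)/(h + n))/2 = -9/2 + (n + 2*h)/(2*(h + n)))
b(s, M) = s + (16 - 7*s/2)/(-4 + s) (b(s, M) = s + (-4*(-4) - 7*s/2)/(s - 4) = s + (16 - 7*s/2)/(-4 + s))
-b(H(5, 18), 260) = -(16 + (-5)**2 - 15/2*(-5))/(-4 - 5) = -(16 + 25 + 75/2)/(-9) = -(-1)*157/(9*2) = -1*(-157/18) = 157/18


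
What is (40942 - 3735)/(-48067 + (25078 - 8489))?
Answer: -37207/31478 ≈ -1.1820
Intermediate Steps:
(40942 - 3735)/(-48067 + (25078 - 8489)) = 37207/(-48067 + 16589) = 37207/(-31478) = 37207*(-1/31478) = -37207/31478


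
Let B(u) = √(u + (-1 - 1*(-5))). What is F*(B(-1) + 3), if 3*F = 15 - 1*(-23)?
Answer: 38 + 38*√3/3 ≈ 59.939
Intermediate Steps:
B(u) = √(4 + u) (B(u) = √(u + (-1 + 5)) = √(u + 4) = √(4 + u))
F = 38/3 (F = (15 - 1*(-23))/3 = (15 + 23)/3 = (⅓)*38 = 38/3 ≈ 12.667)
F*(B(-1) + 3) = 38*(√(4 - 1) + 3)/3 = 38*(√3 + 3)/3 = 38*(3 + √3)/3 = 38 + 38*√3/3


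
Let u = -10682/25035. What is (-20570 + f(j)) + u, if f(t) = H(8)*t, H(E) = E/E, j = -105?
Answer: -517609307/25035 ≈ -20675.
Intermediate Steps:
u = -10682/25035 (u = -10682*1/25035 = -10682/25035 ≈ -0.42668)
H(E) = 1
f(t) = t (f(t) = 1*t = t)
(-20570 + f(j)) + u = (-20570 - 105) - 10682/25035 = -20675 - 10682/25035 = -517609307/25035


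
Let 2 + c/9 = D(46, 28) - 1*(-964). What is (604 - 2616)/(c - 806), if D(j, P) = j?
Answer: -1006/4133 ≈ -0.24341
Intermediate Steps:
c = 9072 (c = -18 + 9*(46 - 1*(-964)) = -18 + 9*(46 + 964) = -18 + 9*1010 = -18 + 9090 = 9072)
(604 - 2616)/(c - 806) = (604 - 2616)/(9072 - 806) = -2012/8266 = -2012*1/8266 = -1006/4133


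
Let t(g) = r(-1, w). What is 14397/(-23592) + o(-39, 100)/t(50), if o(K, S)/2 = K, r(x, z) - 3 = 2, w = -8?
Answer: -637387/39320 ≈ -16.210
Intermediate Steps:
r(x, z) = 5 (r(x, z) = 3 + 2 = 5)
o(K, S) = 2*K
t(g) = 5
14397/(-23592) + o(-39, 100)/t(50) = 14397/(-23592) + (2*(-39))/5 = 14397*(-1/23592) - 78*⅕ = -4799/7864 - 78/5 = -637387/39320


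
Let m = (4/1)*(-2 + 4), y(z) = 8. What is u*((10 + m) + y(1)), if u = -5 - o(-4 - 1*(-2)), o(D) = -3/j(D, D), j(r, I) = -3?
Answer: -156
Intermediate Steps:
o(D) = 1 (o(D) = -3/(-3) = -3*(-⅓) = 1)
m = 8 (m = (4*1)*2 = 4*2 = 8)
u = -6 (u = -5 - 1*1 = -5 - 1 = -6)
u*((10 + m) + y(1)) = -6*((10 + 8) + 8) = -6*(18 + 8) = -6*26 = -156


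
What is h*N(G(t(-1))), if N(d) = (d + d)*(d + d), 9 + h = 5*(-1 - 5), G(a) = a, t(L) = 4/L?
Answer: -2496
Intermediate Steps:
h = -39 (h = -9 + 5*(-1 - 5) = -9 + 5*(-6) = -9 - 30 = -39)
N(d) = 4*d² (N(d) = (2*d)*(2*d) = 4*d²)
h*N(G(t(-1))) = -156*(4/(-1))² = -156*(4*(-1))² = -156*(-4)² = -156*16 = -39*64 = -2496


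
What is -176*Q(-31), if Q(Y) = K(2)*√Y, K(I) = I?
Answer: -352*I*√31 ≈ -1959.9*I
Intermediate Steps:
Q(Y) = 2*√Y
-176*Q(-31) = -352*√(-31) = -352*I*√31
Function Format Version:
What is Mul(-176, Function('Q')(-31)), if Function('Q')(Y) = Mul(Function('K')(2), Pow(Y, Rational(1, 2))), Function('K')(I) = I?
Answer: Mul(-352, I, Pow(31, Rational(1, 2))) ≈ Mul(-1959.9, I)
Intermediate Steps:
Function('Q')(Y) = Mul(2, Pow(Y, Rational(1, 2)))
Mul(-176, Function('Q')(-31)) = Mul(-176, Mul(2, Pow(-31, Rational(1, 2)))) = Mul(-176, Mul(2, Mul(I, Pow(31, Rational(1, 2))))) = Mul(-176, Mul(2, I, Pow(31, Rational(1, 2)))) = Mul(-352, I, Pow(31, Rational(1, 2)))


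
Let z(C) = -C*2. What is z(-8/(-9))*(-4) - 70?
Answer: -566/9 ≈ -62.889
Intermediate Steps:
z(C) = -2*C
z(-8/(-9))*(-4) - 70 = -(-16)/(-9)*(-4) - 70 = -(-16)*(-1)/9*(-4) - 70 = -2*8/9*(-4) - 70 = -16/9*(-4) - 70 = 64/9 - 70 = -566/9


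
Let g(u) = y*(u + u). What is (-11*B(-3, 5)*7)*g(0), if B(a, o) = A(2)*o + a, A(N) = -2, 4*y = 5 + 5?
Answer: 0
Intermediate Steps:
y = 5/2 (y = (5 + 5)/4 = (¼)*10 = 5/2 ≈ 2.5000)
B(a, o) = a - 2*o (B(a, o) = -2*o + a = a - 2*o)
g(u) = 5*u (g(u) = 5*(u + u)/2 = 5*(2*u)/2 = 5*u)
(-11*B(-3, 5)*7)*g(0) = (-11*(-3 - 2*5)*7)*(5*0) = (-11*(-3 - 10)*7)*0 = (-11*(-13)*7)*0 = (143*7)*0 = 1001*0 = 0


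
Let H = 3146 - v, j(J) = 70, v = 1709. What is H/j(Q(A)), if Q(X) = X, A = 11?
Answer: 1437/70 ≈ 20.529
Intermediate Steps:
H = 1437 (H = 3146 - 1*1709 = 3146 - 1709 = 1437)
H/j(Q(A)) = 1437/70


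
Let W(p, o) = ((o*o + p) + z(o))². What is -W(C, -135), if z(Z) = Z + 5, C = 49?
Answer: -329204736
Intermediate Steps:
z(Z) = 5 + Z
W(p, o) = (5 + o + p + o²)² (W(p, o) = ((o*o + p) + (5 + o))² = ((o² + p) + (5 + o))² = ((p + o²) + (5 + o))² = (5 + o + p + o²)²)
-W(C, -135) = -(5 - 135 + 49 + (-135)²)² = -(5 - 135 + 49 + 18225)² = -1*18144² = -1*329204736 = -329204736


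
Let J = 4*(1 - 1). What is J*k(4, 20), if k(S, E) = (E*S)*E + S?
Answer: 0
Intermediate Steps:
k(S, E) = S + S*E**2 (k(S, E) = S*E**2 + S = S + S*E**2)
J = 0 (J = 4*0 = 0)
J*k(4, 20) = 0*(4*(1 + 20**2)) = 0*(4*(1 + 400)) = 0*(4*401) = 0*1604 = 0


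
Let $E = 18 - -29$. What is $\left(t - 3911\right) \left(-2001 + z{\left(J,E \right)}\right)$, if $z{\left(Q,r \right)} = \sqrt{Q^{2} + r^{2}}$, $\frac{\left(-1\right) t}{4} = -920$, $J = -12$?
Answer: $462231 - 231 \sqrt{2353} \approx 4.5103 \cdot 10^{5}$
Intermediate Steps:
$t = 3680$ ($t = \left(-4\right) \left(-920\right) = 3680$)
$E = 47$ ($E = 18 + 29 = 47$)
$\left(t - 3911\right) \left(-2001 + z{\left(J,E \right)}\right) = \left(3680 - 3911\right) \left(-2001 + \sqrt{\left(-12\right)^{2} + 47^{2}}\right) = - 231 \left(-2001 + \sqrt{144 + 2209}\right) = - 231 \left(-2001 + \sqrt{2353}\right) = 462231 - 231 \sqrt{2353}$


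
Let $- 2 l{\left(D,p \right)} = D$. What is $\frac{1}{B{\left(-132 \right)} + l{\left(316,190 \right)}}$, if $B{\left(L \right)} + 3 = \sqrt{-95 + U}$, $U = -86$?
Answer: $- \frac{161}{26102} - \frac{i \sqrt{181}}{26102} \approx -0.0061681 - 0.00051542 i$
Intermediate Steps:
$l{\left(D,p \right)} = - \frac{D}{2}$
$B{\left(L \right)} = -3 + i \sqrt{181}$ ($B{\left(L \right)} = -3 + \sqrt{-95 - 86} = -3 + \sqrt{-181} = -3 + i \sqrt{181}$)
$\frac{1}{B{\left(-132 \right)} + l{\left(316,190 \right)}} = \frac{1}{\left(-3 + i \sqrt{181}\right) - 158} = \frac{1}{-161 + i \sqrt{181}}$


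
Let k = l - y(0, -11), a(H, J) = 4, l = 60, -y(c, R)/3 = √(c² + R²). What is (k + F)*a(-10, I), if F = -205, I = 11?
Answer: -448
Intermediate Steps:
y(c, R) = -3*√(R² + c²) (y(c, R) = -3*√(c² + R²) = -3*√(R² + c²))
k = 93 (k = 60 - (-3)*√((-11)² + 0²) = 60 - (-3)*√(121 + 0) = 60 - (-3)*√121 = 60 - (-3)*11 = 60 - 1*(-33) = 60 + 33 = 93)
(k + F)*a(-10, I) = (93 - 205)*4 = -112*4 = -448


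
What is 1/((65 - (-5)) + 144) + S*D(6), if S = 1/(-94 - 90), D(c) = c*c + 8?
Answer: -577/2461 ≈ -0.23446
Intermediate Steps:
D(c) = 8 + c² (D(c) = c² + 8 = 8 + c²)
S = -1/184 (S = 1/(-184) = -1/184 ≈ -0.0054348)
1/((65 - (-5)) + 144) + S*D(6) = 1/((65 - (-5)) + 144) - (8 + 6²)/184 = 1/((65 - 1*(-5)) + 144) - (8 + 36)/184 = 1/((65 + 5) + 144) - 1/184*44 = 1/(70 + 144) - 11/46 = 1/214 - 11/46 = -577/2461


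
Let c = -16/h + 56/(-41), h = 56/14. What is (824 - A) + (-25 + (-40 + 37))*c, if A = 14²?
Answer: 31908/41 ≈ 778.24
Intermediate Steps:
A = 196
h = 4 (h = 56*(1/14) = 4)
c = -220/41 (c = -16/4 + 56/(-41) = -16*¼ + 56*(-1/41) = -4 - 56/41 = -220/41 ≈ -5.3659)
(824 - A) + (-25 + (-40 + 37))*c = (824 - 1*196) + (-25 + (-40 + 37))*(-220/41) = (824 - 196) + (-25 - 3)*(-220/41) = 628 - 28*(-220/41) = 628 + 6160/41 = 31908/41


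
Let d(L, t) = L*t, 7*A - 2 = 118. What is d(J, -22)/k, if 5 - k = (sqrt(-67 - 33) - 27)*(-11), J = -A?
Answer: -192720/170387 - 72600*I/170387 ≈ -1.1311 - 0.42609*I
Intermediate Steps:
A = 120/7 (A = 2/7 + (1/7)*118 = 2/7 + 118/7 = 120/7 ≈ 17.143)
J = -120/7 (J = -1*120/7 = -120/7 ≈ -17.143)
k = -292 + 110*I (k = 5 - (sqrt(-67 - 33) - 27)*(-11) = 5 - (sqrt(-100) - 27)*(-11) = 5 - (10*I - 27)*(-11) = 5 - (-27 + 10*I)*(-11) = 5 - (297 - 110*I) = 5 + (-297 + 110*I) = -292 + 110*I ≈ -292.0 + 110.0*I)
d(J, -22)/k = (-120/7*(-22))/(-292 + 110*I) = 2640*((-292 - 110*I)/97364)/7 = 660*(-292 - 110*I)/170387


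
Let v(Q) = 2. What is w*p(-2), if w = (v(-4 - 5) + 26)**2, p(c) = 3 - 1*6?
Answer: -2352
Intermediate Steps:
p(c) = -3 (p(c) = 3 - 6 = -3)
w = 784 (w = (2 + 26)**2 = 28**2 = 784)
w*p(-2) = 784*(-3) = -2352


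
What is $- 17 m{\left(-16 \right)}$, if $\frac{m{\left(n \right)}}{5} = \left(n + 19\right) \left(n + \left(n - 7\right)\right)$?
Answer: $9945$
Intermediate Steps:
$m{\left(n \right)} = 5 \left(-7 + 2 n\right) \left(19 + n\right)$ ($m{\left(n \right)} = 5 \left(n + 19\right) \left(n + \left(n - 7\right)\right) = 5 \left(19 + n\right) \left(n + \left(-7 + n\right)\right) = 5 \left(19 + n\right) \left(-7 + 2 n\right) = 5 \left(-7 + 2 n\right) \left(19 + n\right)$)
$- 17 m{\left(-16 \right)} = - 17 \left(-665 + 10 \left(-16\right)^{2} + 155 \left(-16\right)\right) = - 17 \left(-665 + 10 \cdot 256 - 2480\right) = - 17 \left(-665 + 2560 - 2480\right) = \left(-17\right) \left(-585\right) = 9945$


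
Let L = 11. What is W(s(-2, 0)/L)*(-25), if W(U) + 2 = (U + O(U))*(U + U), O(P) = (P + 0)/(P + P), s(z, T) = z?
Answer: 6400/121 ≈ 52.893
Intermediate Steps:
O(P) = ½ (O(P) = P/((2*P)) = P*(1/(2*P)) = ½)
W(U) = -2 + 2*U*(½ + U) (W(U) = -2 + (U + ½)*(U + U) = -2 + (½ + U)*(2*U) = -2 + 2*U*(½ + U))
W(s(-2, 0)/L)*(-25) = (-2 - 2/11 + 2*(-2/11)²)*(-25) = (-2 - 2/11 + 2*(4/121))*(-25) = (-2 - 2/11 + 8/121)*(-25) = -256/121*(-25) = 6400/121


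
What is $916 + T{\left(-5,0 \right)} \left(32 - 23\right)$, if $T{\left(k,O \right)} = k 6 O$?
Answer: $916$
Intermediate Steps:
$T{\left(k,O \right)} = 6 O k$ ($T{\left(k,O \right)} = 6 k O = 6 O k$)
$916 + T{\left(-5,0 \right)} \left(32 - 23\right) = 916 + 6 \cdot 0 \left(-5\right) \left(32 - 23\right) = 916 + 0 \cdot 9 = 916 + 0 = 916$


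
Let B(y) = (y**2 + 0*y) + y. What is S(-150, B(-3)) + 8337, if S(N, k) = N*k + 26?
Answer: 7463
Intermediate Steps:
B(y) = y + y**2 (B(y) = (y**2 + 0) + y = y**2 + y = y + y**2)
S(N, k) = 26 + N*k
S(-150, B(-3)) + 8337 = (26 - (-450)*(1 - 3)) + 8337 = (26 - (-450)*(-2)) + 8337 = (26 - 150*6) + 8337 = (26 - 900) + 8337 = -874 + 8337 = 7463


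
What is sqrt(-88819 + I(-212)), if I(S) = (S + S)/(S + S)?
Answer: I*sqrt(88818) ≈ 298.02*I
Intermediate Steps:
I(S) = 1 (I(S) = (2*S)/((2*S)) = (2*S)*(1/(2*S)) = 1)
sqrt(-88819 + I(-212)) = sqrt(-88819 + 1) = sqrt(-88818) = I*sqrt(88818)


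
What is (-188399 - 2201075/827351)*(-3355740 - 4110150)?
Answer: 1163740393484550360/827351 ≈ 1.4066e+12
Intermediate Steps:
(-188399 - 2201075/827351)*(-3355740 - 4110150) = (-188399 - 2201075*1/827351)*(-7465890) = (-188399 - 2201075/827351)*(-7465890) = -155874302124/827351*(-7465890) = 1163740393484550360/827351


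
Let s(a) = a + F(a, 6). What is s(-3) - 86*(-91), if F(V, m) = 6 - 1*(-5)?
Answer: 7834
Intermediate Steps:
F(V, m) = 11 (F(V, m) = 6 + 5 = 11)
s(a) = 11 + a (s(a) = a + 11 = 11 + a)
s(-3) - 86*(-91) = (11 - 3) - 86*(-91) = 8 + 7826 = 7834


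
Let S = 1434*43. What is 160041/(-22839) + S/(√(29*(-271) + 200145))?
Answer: -53347/7613 + 30831*√192286/96143 ≈ 133.61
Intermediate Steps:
S = 61662
160041/(-22839) + S/(√(29*(-271) + 200145)) = 160041/(-22839) + 61662/(√(29*(-271) + 200145)) = 160041*(-1/22839) + 61662/(√(-7859 + 200145)) = -53347/7613 + 61662/(√192286) = -53347/7613 + 61662*(√192286/192286) = -53347/7613 + 30831*√192286/96143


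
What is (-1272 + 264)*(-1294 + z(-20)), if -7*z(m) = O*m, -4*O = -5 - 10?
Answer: 1293552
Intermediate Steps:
O = 15/4 (O = -(-5 - 10)/4 = -¼*(-15) = 15/4 ≈ 3.7500)
z(m) = -15*m/28
(-1272 + 264)*(-1294 + z(-20)) = (-1272 + 264)*(-1294 - 15/28*(-20)) = -1008*(-1294 + 75/7) = -1008*(-8983/7) = 1293552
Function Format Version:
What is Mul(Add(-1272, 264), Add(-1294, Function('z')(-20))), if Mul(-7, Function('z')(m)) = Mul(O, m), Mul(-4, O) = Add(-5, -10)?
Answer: 1293552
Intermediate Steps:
O = Rational(15, 4) (O = Mul(Rational(-1, 4), Add(-5, -10)) = Mul(Rational(-1, 4), -15) = Rational(15, 4) ≈ 3.7500)
Function('z')(m) = Mul(Rational(-15, 28), m) (Function('z')(m) = Mul(Rational(-1, 7), Mul(Rational(15, 4), m)) = Mul(Rational(-15, 28), m))
Mul(Add(-1272, 264), Add(-1294, Function('z')(-20))) = Mul(Add(-1272, 264), Add(-1294, Mul(Rational(-15, 28), -20))) = Mul(-1008, Add(-1294, Rational(75, 7))) = Mul(-1008, Rational(-8983, 7)) = 1293552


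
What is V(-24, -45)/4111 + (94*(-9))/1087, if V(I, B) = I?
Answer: -3503994/4468657 ≈ -0.78413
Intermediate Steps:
V(-24, -45)/4111 + (94*(-9))/1087 = -24/4111 + (94*(-9))/1087 = -24*1/4111 - 846*1/1087 = -24/4111 - 846/1087 = -3503994/4468657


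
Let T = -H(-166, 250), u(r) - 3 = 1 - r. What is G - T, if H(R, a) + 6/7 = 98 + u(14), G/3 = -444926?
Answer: -9342836/7 ≈ -1.3347e+6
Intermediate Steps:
G = -1334778 (G = 3*(-444926) = -1334778)
u(r) = 4 - r (u(r) = 3 + (1 - r) = 4 - r)
H(R, a) = 610/7 (H(R, a) = -6/7 + (98 + (4 - 1*14)) = -6/7 + (98 + (4 - 14)) = -6/7 + (98 - 10) = -6/7 + 88 = 610/7)
T = -610/7 (T = -1*610/7 = -610/7 ≈ -87.143)
G - T = -1334778 - 1*(-610/7) = -1334778 + 610/7 = -9342836/7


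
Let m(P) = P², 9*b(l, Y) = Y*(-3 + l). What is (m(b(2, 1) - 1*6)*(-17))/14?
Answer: -51425/1134 ≈ -45.348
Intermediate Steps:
b(l, Y) = Y*(-3 + l)/9 (b(l, Y) = (Y*(-3 + l))/9 = Y*(-3 + l)/9)
(m(b(2, 1) - 1*6)*(-17))/14 = (((⅑)*1*(-3 + 2) - 1*6)²*(-17))/14 = (((⅑)*1*(-1) - 6)²*(-17))*(1/14) = ((-⅑ - 6)²*(-17))*(1/14) = ((-55/9)²*(-17))*(1/14) = ((3025/81)*(-17))*(1/14) = -51425/81*1/14 = -51425/1134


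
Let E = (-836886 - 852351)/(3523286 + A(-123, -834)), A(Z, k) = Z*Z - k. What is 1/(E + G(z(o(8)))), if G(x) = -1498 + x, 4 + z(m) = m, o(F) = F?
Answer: -3539249/5289327243 ≈ -0.00066913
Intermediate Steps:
A(Z, k) = Z² - k
z(m) = -4 + m
E = -1689237/3539249 (E = (-836886 - 852351)/(3523286 + ((-123)² - 1*(-834))) = -1689237/(3523286 + (15129 + 834)) = -1689237/(3523286 + 15963) = -1689237/3539249 ≈ -0.47729)
1/(E + G(z(o(8)))) = 1/(-1689237/3539249 + (-1498 + (-4 + 8))) = 1/(-1689237/3539249 + (-1498 + 4)) = 1/(-1689237/3539249 - 1494) = 1/(-5289327243/3539249) = -3539249/5289327243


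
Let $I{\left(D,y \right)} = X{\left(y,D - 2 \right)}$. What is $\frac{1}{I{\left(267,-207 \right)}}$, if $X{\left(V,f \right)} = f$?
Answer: $\frac{1}{265} \approx 0.0037736$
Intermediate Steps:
$I{\left(D,y \right)} = -2 + D$ ($I{\left(D,y \right)} = D - 2 = -2 + D$)
$\frac{1}{I{\left(267,-207 \right)}} = \frac{1}{-2 + 267} = \frac{1}{265}$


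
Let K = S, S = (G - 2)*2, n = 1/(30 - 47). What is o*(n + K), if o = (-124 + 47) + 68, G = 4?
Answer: -603/17 ≈ -35.471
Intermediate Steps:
n = -1/17 (n = 1/(-17) = -1/17 ≈ -0.058824)
S = 4 (S = (4 - 2)*2 = 2*2 = 4)
K = 4
o = -9 (o = -77 + 68 = -9)
o*(n + K) = -9*(-1/17 + 4) = -9*67/17 = -603/17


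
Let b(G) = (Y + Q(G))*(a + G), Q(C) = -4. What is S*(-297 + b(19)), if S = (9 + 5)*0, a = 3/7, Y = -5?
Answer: 0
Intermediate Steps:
a = 3/7 (a = 3*(1/7) = 3/7 ≈ 0.42857)
S = 0 (S = 14*0 = 0)
b(G) = -27/7 - 9*G (b(G) = (-5 - 4)*(3/7 + G) = -9*(3/7 + G) = -27/7 - 9*G)
S*(-297 + b(19)) = 0*(-297 + (-27/7 - 9*19)) = 0*(-297 + (-27/7 - 171)) = 0*(-297 - 1224/7) = 0*(-3303/7) = 0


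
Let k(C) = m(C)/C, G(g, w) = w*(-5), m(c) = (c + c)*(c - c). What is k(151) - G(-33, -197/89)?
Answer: -985/89 ≈ -11.067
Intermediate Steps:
m(c) = 0 (m(c) = (2*c)*0 = 0)
G(g, w) = -5*w
k(C) = 0 (k(C) = 0/C = 0)
k(151) - G(-33, -197/89) = 0 - (-5)*(-197/89) = 0 - (-5)*(-197*1/89) = 0 - (-5)*(-197)/89 = 0 - 1*985/89 = 0 - 985/89 = -985/89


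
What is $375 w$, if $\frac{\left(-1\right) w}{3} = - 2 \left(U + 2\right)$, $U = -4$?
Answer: $-4500$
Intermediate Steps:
$w = -12$ ($w = - 3 \left(- 2 \left(-4 + 2\right)\right) = - 3 \left(\left(-2\right) \left(-2\right)\right) = \left(-3\right) 4 = -12$)
$375 w = 375 \left(-12\right) = -4500$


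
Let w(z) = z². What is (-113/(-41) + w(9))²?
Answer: 11792356/1681 ≈ 7015.1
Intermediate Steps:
(-113/(-41) + w(9))² = (-113/(-41) + 9²)² = (-113*(-1/41) + 81)² = (113/41 + 81)² = (3434/41)² = 11792356/1681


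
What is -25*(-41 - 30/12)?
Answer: 2175/2 ≈ 1087.5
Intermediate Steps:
-25*(-41 - 30/12) = -25*(-41 - 30*1/12) = -25*(-41 - 5/2) = -25*(-87/2) = 2175/2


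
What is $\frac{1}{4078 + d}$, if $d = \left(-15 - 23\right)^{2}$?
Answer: $\frac{1}{5522} \approx 0.00018109$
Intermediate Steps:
$d = 1444$ ($d = \left(-38\right)^{2} = 1444$)
$\frac{1}{4078 + d} = \frac{1}{4078 + 1444} = \frac{1}{5522}$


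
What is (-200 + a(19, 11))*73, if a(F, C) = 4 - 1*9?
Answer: -14965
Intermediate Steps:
a(F, C) = -5 (a(F, C) = 4 - 9 = -5)
(-200 + a(19, 11))*73 = (-200 - 5)*73 = -205*73 = -14965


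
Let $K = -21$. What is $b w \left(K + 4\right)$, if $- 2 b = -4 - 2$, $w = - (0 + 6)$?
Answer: $306$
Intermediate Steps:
$w = -6$ ($w = \left(-1\right) 6 = -6$)
$b = 3$ ($b = - \frac{-4 - 2}{2} = \left(- \frac{1}{2}\right) \left(-6\right) = 3$)
$b w \left(K + 4\right) = 3 \left(- 6 \left(-21 + 4\right)\right) = 3 \left(\left(-6\right) \left(-17\right)\right) = 3 \cdot 102 = 306$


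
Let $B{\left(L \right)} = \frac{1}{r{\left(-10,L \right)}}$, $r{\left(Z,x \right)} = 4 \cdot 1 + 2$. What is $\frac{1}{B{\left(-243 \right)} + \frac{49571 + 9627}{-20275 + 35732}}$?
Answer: $\frac{92742}{370645} \approx 0.25022$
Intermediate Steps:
$r{\left(Z,x \right)} = 6$ ($r{\left(Z,x \right)} = 4 + 2 = 6$)
$B{\left(L \right)} = \frac{1}{6}$
$\frac{1}{B{\left(-243 \right)} + \frac{49571 + 9627}{-20275 + 35732}} = \frac{1}{\frac{1}{6} + \frac{49571 + 9627}{-20275 + 35732}} = \frac{1}{\frac{1}{6} + \frac{59198}{15457}} = \frac{1}{\frac{370645}{92742}} = \frac{92742}{370645}$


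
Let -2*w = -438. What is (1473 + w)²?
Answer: 2862864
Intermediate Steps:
w = 219 (w = -½*(-438) = 219)
(1473 + w)² = (1473 + 219)² = 1692² = 2862864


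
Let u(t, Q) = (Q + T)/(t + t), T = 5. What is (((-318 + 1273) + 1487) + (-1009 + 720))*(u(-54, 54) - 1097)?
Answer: -255205855/108 ≈ -2.3630e+6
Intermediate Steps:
u(t, Q) = (5 + Q)/(2*t) (u(t, Q) = (Q + 5)/(t + t) = (5 + Q)/((2*t)) = (5 + Q)*(1/(2*t)) = (5 + Q)/(2*t))
(((-318 + 1273) + 1487) + (-1009 + 720))*(u(-54, 54) - 1097) = (((-318 + 1273) + 1487) + (-1009 + 720))*((½)*(5 + 54)/(-54) - 1097) = ((955 + 1487) - 289)*((½)*(-1/54)*59 - 1097) = (2442 - 289)*(-59/108 - 1097) = 2153*(-118535/108) = -255205855/108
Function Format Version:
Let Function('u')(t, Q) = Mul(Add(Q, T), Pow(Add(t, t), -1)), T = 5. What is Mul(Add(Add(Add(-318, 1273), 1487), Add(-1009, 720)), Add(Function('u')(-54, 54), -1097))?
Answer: Rational(-255205855, 108) ≈ -2.3630e+6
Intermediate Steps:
Function('u')(t, Q) = Mul(Rational(1, 2), Pow(t, -1), Add(5, Q)) (Function('u')(t, Q) = Mul(Add(Q, 5), Pow(Add(t, t), -1)) = Mul(Add(5, Q), Pow(Mul(2, t), -1)) = Mul(Add(5, Q), Mul(Rational(1, 2), Pow(t, -1))) = Mul(Rational(1, 2), Pow(t, -1), Add(5, Q)))
Mul(Add(Add(Add(-318, 1273), 1487), Add(-1009, 720)), Add(Function('u')(-54, 54), -1097)) = Mul(Add(Add(Add(-318, 1273), 1487), Add(-1009, 720)), Add(Mul(Rational(1, 2), Pow(-54, -1), Add(5, 54)), -1097)) = Mul(Add(Add(955, 1487), -289), Add(Mul(Rational(1, 2), Rational(-1, 54), 59), -1097)) = Mul(Add(2442, -289), Add(Rational(-59, 108), -1097)) = Mul(2153, Rational(-118535, 108)) = Rational(-255205855, 108)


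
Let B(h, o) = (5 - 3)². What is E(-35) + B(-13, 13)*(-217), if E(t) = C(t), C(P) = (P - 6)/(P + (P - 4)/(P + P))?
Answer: -2089878/2411 ≈ -866.81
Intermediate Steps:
C(P) = (-6 + P)/(P + (-4 + P)/(2*P)) (C(P) = (-6 + P)/(P + (-4 + P)/((2*P))) = (-6 + P)/(P + (-4 + P)*(1/(2*P))) = (-6 + P)/(P + (-4 + P)/(2*P)))
E(t) = 2*t*(-6 + t)/(-4 + t + 2*t²)
B(h, o) = 4 (B(h, o) = 2² = 4)
E(-35) + B(-13, 13)*(-217) = 2*(-35)*(-6 - 35)/(-4 - 35 + 2*(-35)²) + 4*(-217) = 2*(-35)*(-41)/(-4 - 35 + 2*1225) - 868 = 2*(-35)*(-41)/(-4 - 35 + 2450) - 868 = 2*(-35)*(-41)/2411 - 868 = 2*(-35)*(1/2411)*(-41) - 868 = 2870/2411 - 868 = -2089878/2411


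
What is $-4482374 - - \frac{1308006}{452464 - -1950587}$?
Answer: $- \frac{512922476908}{114431} \approx -4.4824 \cdot 10^{6}$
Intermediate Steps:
$-4482374 - - \frac{1308006}{452464 - -1950587} = -4482374 - - \frac{1308006}{452464 + 1950587} = -4482374 - - \frac{1308006}{2403051} = -4482374 - \left(-1308006\right) \frac{1}{2403051} = -4482374 - - \frac{62286}{114431} = -4482374 + \frac{62286}{114431} = - \frac{512922476908}{114431}$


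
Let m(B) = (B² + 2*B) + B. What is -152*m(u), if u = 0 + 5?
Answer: -6080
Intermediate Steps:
u = 5
m(B) = B² + 3*B
-152*m(u) = -760*(3 + 5) = -760*8 = -152*40 = -6080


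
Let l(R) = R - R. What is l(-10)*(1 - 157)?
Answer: 0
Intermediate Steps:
l(R) = 0
l(-10)*(1 - 157) = 0*(1 - 157) = 0*(-156) = 0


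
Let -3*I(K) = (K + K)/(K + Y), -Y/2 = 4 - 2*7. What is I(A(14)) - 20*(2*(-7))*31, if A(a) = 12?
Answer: 34719/4 ≈ 8679.8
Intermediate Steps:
Y = 20 (Y = -2*(4 - 2*7) = -2*(4 - 14) = -2*(-10) = 20)
I(K) = -2*K/(3*(20 + K)) (I(K) = -(K + K)/(3*(K + 20)) = -2*K/(3*(20 + K)))
I(A(14)) - 20*(2*(-7))*31 = -2*12/(60 + 3*12) - 20*(2*(-7))*31 = -2*12/(60 + 36) - 20*(-14)*31 = -2*12/96 - (-280)*31 = -2*12*1/96 - 1*(-8680) = -¼ + 8680 = 34719/4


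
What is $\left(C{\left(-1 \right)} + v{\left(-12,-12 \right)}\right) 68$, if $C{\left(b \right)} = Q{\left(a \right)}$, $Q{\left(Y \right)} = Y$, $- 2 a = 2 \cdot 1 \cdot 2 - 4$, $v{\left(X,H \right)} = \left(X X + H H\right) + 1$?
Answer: $19652$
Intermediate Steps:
$v{\left(X,H \right)} = 1 + H^{2} + X^{2}$ ($v{\left(X,H \right)} = \left(X^{2} + H^{2}\right) + 1 = \left(H^{2} + X^{2}\right) + 1 = 1 + H^{2} + X^{2}$)
$a = 0$ ($a = - \frac{2 \cdot 1 \cdot 2 - 4}{2} = - \frac{2 \cdot 2 - 4}{2} = - \frac{4 - 4}{2} = \left(- \frac{1}{2}\right) 0 = 0$)
$C{\left(b \right)} = 0$
$\left(C{\left(-1 \right)} + v{\left(-12,-12 \right)}\right) 68 = \left(0 + \left(1 + \left(-12\right)^{2} + \left(-12\right)^{2}\right)\right) 68 = \left(0 + \left(1 + 144 + 144\right)\right) 68 = \left(0 + 289\right) 68 = 289 \cdot 68 = 19652$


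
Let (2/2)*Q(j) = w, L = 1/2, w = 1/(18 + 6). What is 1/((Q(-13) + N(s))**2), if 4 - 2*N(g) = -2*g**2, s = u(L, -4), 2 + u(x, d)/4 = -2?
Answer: 576/38353249 ≈ 1.5018e-5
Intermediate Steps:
w = 1/24 ≈ 0.041667
L = 1/2 ≈ 0.50000
Q(j) = 1/24
u(x, d) = -16 (u(x, d) = -8 + 4*(-2) = -8 - 8 = -16)
s = -16
N(g) = 2 + g**2 (N(g) = 2 - (-1)*g**2 = 2 + g**2)
1/((Q(-13) + N(s))**2) = 1/((1/24 + (2 + (-16)**2))**2) = 1/((1/24 + (2 + 256))**2) = 1/((1/24 + 258)**2) = 1/((6193/24)**2) = 1/(38353249/576) = 576/38353249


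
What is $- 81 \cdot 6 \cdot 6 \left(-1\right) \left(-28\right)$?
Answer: $-81648$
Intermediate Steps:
$- 81 \cdot 6 \cdot 6 \left(-1\right) \left(-28\right) = - 81 \cdot 36 \left(-1\right) \left(-28\right) = \left(-81\right) \left(-36\right) \left(-28\right) = 2916 \left(-28\right) = -81648$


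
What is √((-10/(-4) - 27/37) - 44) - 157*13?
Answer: -2041 + 25*I*√370/74 ≈ -2041.0 + 6.4984*I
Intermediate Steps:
√((-10/(-4) - 27/37) - 44) - 157*13 = √((-10*(-¼) - 27*1/37) - 44) - 2041 = √((5/2 - 27/37) - 44) - 2041 = √(131/74 - 44) - 2041 = √(-3125/74) - 2041 = 25*I*√370/74 - 2041 = -2041 + 25*I*√370/74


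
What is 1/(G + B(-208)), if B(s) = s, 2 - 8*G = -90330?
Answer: 2/22167 ≈ 9.0224e-5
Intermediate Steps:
G = 22583/2 (G = 1/4 - 1/8*(-90330) = 1/4 + 45165/4 = 22583/2 ≈ 11292.)
1/(G + B(-208)) = 1/(22583/2 - 208) = 1/(22167/2) = 2/22167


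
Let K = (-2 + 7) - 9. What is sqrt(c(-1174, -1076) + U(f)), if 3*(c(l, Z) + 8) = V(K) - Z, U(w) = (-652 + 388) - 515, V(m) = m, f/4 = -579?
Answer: I*sqrt(3867)/3 ≈ 20.728*I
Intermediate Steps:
f = -2316 (f = 4*(-579) = -2316)
K = -4 (K = 5 - 9 = -4)
U(w) = -779 (U(w) = -264 - 515 = -779)
c(l, Z) = -28/3 - Z/3 (c(l, Z) = -8 + (-4 - Z)/3 = -8 + (-4/3 - Z/3) = -28/3 - Z/3)
sqrt(c(-1174, -1076) + U(f)) = sqrt((-28/3 - 1/3*(-1076)) - 779) = sqrt((-28/3 + 1076/3) - 779) = sqrt(1048/3 - 779) = sqrt(-1289/3) = I*sqrt(3867)/3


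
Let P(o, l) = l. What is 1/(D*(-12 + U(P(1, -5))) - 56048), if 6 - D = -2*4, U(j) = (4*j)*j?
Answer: -1/54816 ≈ -1.8243e-5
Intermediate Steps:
U(j) = 4*j²
D = 14 (D = 6 - (-2)*4 = 6 - 1*(-8) = 6 + 8 = 14)
1/(D*(-12 + U(P(1, -5))) - 56048) = 1/(14*(-12 + 4*(-5)²) - 56048) = 1/(14*(-12 + 4*25) - 56048) = 1/(14*(-12 + 100) - 56048) = 1/(14*88 - 56048) = 1/(1232 - 56048) = 1/(-54816) = -1/54816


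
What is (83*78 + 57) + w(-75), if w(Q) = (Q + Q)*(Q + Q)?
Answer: 29031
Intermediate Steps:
w(Q) = 4*Q² (w(Q) = (2*Q)*(2*Q) = 4*Q²)
(83*78 + 57) + w(-75) = (83*78 + 57) + 4*(-75)² = (6474 + 57) + 4*5625 = 6531 + 22500 = 29031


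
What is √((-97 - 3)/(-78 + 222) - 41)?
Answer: I*√1501/6 ≈ 6.4571*I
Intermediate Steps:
√((-97 - 3)/(-78 + 222) - 41) = √(-100/144 - 41) = √(-100*1/144 - 41) = √(-25/36 - 41) = √(-1501/36) = I*√1501/6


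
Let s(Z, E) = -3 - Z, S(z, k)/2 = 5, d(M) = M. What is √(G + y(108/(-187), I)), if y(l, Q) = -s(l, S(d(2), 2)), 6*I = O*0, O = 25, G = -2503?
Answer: 2*I*√21860674/187 ≈ 50.006*I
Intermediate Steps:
S(z, k) = 10 (S(z, k) = 2*5 = 10)
I = 0 (I = (25*0)/6 = (⅙)*0 = 0)
y(l, Q) = 3 + l (y(l, Q) = -(-3 - l) = 3 + l)
√(G + y(108/(-187), I)) = √(-2503 + (3 + 108/(-187))) = √(-2503 + (3 + 108*(-1/187))) = √(-2503 + (3 - 108/187)) = √(-2503 + 453/187) = √(-467608/187) = 2*I*√21860674/187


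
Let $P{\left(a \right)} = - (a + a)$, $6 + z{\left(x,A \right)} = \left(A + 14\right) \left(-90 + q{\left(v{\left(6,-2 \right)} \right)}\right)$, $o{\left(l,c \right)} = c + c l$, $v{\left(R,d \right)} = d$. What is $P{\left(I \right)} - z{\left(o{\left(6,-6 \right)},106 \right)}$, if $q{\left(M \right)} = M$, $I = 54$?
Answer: $10938$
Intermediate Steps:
$z{\left(x,A \right)} = -1294 - 92 A$ ($z{\left(x,A \right)} = -6 + \left(A + 14\right) \left(-90 - 2\right) = -6 + \left(14 + A\right) \left(-92\right) = -6 - \left(1288 + 92 A\right) = -1294 - 92 A$)
$P{\left(a \right)} = - 2 a$
$P{\left(I \right)} - z{\left(o{\left(6,-6 \right)},106 \right)} = \left(-2\right) 54 - \left(-1294 - 9752\right) = -108 - \left(-1294 - 9752\right) = -108 - -11046 = -108 + 11046 = 10938$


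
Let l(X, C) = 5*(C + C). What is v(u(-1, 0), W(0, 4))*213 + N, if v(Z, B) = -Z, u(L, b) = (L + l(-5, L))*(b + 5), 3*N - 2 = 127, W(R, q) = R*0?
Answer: 11758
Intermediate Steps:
W(R, q) = 0
N = 43 (N = 2/3 + (1/3)*127 = 2/3 + 127/3 = 43)
l(X, C) = 10*C (l(X, C) = 5*(2*C) = 10*C)
u(L, b) = 11*L*(5 + b) (u(L, b) = (L + 10*L)*(b + 5) = (11*L)*(5 + b) = 11*L*(5 + b))
v(u(-1, 0), W(0, 4))*213 + N = -11*(-1)*(5 + 0)*213 + 43 = -11*(-1)*5*213 + 43 = -1*(-55)*213 + 43 = 55*213 + 43 = 11715 + 43 = 11758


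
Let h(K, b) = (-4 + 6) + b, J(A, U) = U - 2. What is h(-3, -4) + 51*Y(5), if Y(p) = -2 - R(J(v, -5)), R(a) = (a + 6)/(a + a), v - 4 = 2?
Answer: -1507/14 ≈ -107.64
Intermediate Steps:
v = 6 (v = 4 + 2 = 6)
J(A, U) = -2 + U
R(a) = (6 + a)/(2*a) (R(a) = (6 + a)/((2*a)) = (6 + a)*(1/(2*a)) = (6 + a)/(2*a))
h(K, b) = 2 + b
Y(p) = -29/14 (Y(p) = -2 - (6 + (-2 - 5))/(2*(-2 - 5)) = -2 - (6 - 7)/(2*(-7)) = -2 - (-1)*(-1)/(2*7) = -2 - 1*1/14 = -2 - 1/14 = -29/14)
h(-3, -4) + 51*Y(5) = (2 - 4) + 51*(-29/14) = -2 - 1479/14 = -1507/14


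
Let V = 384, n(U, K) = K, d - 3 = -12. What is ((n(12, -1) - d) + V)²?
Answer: 153664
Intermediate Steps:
d = -9 (d = 3 - 12 = -9)
((n(12, -1) - d) + V)² = ((-1 - 1*(-9)) + 384)² = ((-1 + 9) + 384)² = (8 + 384)² = 392² = 153664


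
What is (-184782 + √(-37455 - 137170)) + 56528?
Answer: -128254 + 5*I*√6985 ≈ -1.2825e+5 + 417.88*I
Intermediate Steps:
(-184782 + √(-37455 - 137170)) + 56528 = (-184782 + √(-174625)) + 56528 = (-184782 + 5*I*√6985) + 56528 = -128254 + 5*I*√6985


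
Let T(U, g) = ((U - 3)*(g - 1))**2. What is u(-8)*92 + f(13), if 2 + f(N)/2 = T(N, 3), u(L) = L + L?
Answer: -676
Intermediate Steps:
u(L) = 2*L
T(U, g) = (-1 + g)**2*(-3 + U)**2 (T(U, g) = ((-3 + U)*(-1 + g))**2 = ((-1 + g)*(-3 + U))**2 = (-1 + g)**2*(-3 + U)**2)
f(N) = -4 + 8*(-3 + N)**2 (f(N) = -4 + 2*((-1 + 3)**2*(-3 + N)**2) = -4 + 2*(2**2*(-3 + N)**2) = -4 + 2*(4*(-3 + N)**2) = -4 + 8*(-3 + N)**2)
u(-8)*92 + f(13) = (2*(-8))*92 + (-4 + 8*(-3 + 13)**2) = -16*92 + (-4 + 8*10**2) = -1472 + (-4 + 8*100) = -1472 + (-4 + 800) = -1472 + 796 = -676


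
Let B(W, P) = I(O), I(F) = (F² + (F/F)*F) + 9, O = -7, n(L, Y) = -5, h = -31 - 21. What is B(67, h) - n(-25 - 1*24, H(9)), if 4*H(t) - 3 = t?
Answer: 56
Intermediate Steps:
H(t) = ¾ + t/4
h = -52
I(F) = 9 + F + F² (I(F) = (F² + 1*F) + 9 = (F² + F) + 9 = (F + F²) + 9 = 9 + F + F²)
B(W, P) = 51 (B(W, P) = 9 - 7 + (-7)² = 9 - 7 + 49 = 51)
B(67, h) - n(-25 - 1*24, H(9)) = 51 - 1*(-5) = 51 + 5 = 56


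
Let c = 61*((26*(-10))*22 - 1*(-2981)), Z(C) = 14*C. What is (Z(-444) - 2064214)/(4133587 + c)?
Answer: -95/182 ≈ -0.52198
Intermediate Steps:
c = -167079 (c = 61*(-260*22 + 2981) = 61*(-5720 + 2981) = 61*(-2739) = -167079)
(Z(-444) - 2064214)/(4133587 + c) = (14*(-444) - 2064214)/(4133587 - 167079) = (-6216 - 2064214)/3966508 = -2070430*1/3966508 = -95/182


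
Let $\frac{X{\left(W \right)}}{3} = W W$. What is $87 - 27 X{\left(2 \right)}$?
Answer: $-237$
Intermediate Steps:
$X{\left(W \right)} = 3 W^{2}$ ($X{\left(W \right)} = 3 W W = 3 W^{2}$)
$87 - 27 X{\left(2 \right)} = 87 - 27 \cdot 3 \cdot 2^{2} = 87 - 27 \cdot 3 \cdot 4 = 87 - 324 = -237$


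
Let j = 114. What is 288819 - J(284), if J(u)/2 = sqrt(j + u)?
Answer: 288819 - 2*sqrt(398) ≈ 2.8878e+5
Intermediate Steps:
J(u) = 2*sqrt(114 + u)
288819 - J(284) = 288819 - 2*sqrt(114 + 284) = 288819 - 2*sqrt(398)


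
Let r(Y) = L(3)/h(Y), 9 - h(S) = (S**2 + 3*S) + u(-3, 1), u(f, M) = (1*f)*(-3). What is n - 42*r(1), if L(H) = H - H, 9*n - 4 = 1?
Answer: 5/9 ≈ 0.55556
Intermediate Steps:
n = 5/9 (n = 4/9 + (1/9)*1 = 4/9 + 1/9 = 5/9 ≈ 0.55556)
L(H) = 0
u(f, M) = -3*f (u(f, M) = f*(-3) = -3*f)
h(S) = -S**2 - 3*S (h(S) = 9 - ((S**2 + 3*S) - 3*(-3)) = 9 - ((S**2 + 3*S) + 9) = 9 - (9 + S**2 + 3*S) = 9 + (-9 - S**2 - 3*S) = -S**2 - 3*S)
r(Y) = 0 (r(Y) = 0/((Y*(-3 - Y))) = 0*(1/(Y*(-3 - Y))) = 0)
n - 42*r(1) = 5/9 - 42*0 = 5/9 + 0 = 5/9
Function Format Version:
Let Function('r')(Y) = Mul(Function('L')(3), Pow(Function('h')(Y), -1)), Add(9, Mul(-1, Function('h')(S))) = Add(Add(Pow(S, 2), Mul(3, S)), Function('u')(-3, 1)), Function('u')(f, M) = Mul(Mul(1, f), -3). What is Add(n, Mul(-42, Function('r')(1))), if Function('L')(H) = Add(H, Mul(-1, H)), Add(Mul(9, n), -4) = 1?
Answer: Rational(5, 9) ≈ 0.55556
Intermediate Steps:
n = Rational(5, 9) (n = Add(Rational(4, 9), Mul(Rational(1, 9), 1)) = Add(Rational(4, 9), Rational(1, 9)) = Rational(5, 9) ≈ 0.55556)
Function('L')(H) = 0
Function('u')(f, M) = Mul(-3, f) (Function('u')(f, M) = Mul(f, -3) = Mul(-3, f))
Function('h')(S) = Add(Mul(-1, Pow(S, 2)), Mul(-3, S)) (Function('h')(S) = Add(9, Mul(-1, Add(Add(Pow(S, 2), Mul(3, S)), Mul(-3, -3)))) = Add(9, Mul(-1, Add(Add(Pow(S, 2), Mul(3, S)), 9))) = Add(9, Mul(-1, Add(9, Pow(S, 2), Mul(3, S)))) = Add(9, Add(-9, Mul(-1, Pow(S, 2)), Mul(-3, S))) = Add(Mul(-1, Pow(S, 2)), Mul(-3, S)))
Function('r')(Y) = 0 (Function('r')(Y) = Mul(0, Pow(Mul(Y, Add(-3, Mul(-1, Y))), -1)) = Mul(0, Mul(Pow(Y, -1), Pow(Add(-3, Mul(-1, Y)), -1))) = 0)
Add(n, Mul(-42, Function('r')(1))) = Add(Rational(5, 9), Mul(-42, 0)) = Add(Rational(5, 9), 0) = Rational(5, 9)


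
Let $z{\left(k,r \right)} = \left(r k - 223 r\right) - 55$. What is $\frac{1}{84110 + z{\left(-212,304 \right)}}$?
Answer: $- \frac{1}{48185} \approx -2.0753 \cdot 10^{-5}$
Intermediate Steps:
$z{\left(k,r \right)} = -55 - 223 r + k r$ ($z{\left(k,r \right)} = \left(k r - 223 r\right) - 55 = \left(- 223 r + k r\right) - 55 = -55 - 223 r + k r$)
$\frac{1}{84110 + z{\left(-212,304 \right)}} = \frac{1}{84110 - 132295} = \frac{1}{-48185} = - \frac{1}{48185}$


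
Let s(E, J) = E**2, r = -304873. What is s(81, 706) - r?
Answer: 311434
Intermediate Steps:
s(81, 706) - r = 81**2 - 1*(-304873) = 6561 + 304873 = 311434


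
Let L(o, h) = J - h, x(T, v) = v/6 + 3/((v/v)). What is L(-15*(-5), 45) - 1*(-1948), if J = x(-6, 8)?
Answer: 5722/3 ≈ 1907.3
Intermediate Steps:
x(T, v) = 3 + v/6 (x(T, v) = v*(1/6) + 3/1 = v/6 + 3*1 = v/6 + 3 = 3 + v/6)
J = 13/3 (J = 3 + (1/6)*8 = 3 + 4/3 = 13/3 ≈ 4.3333)
L(o, h) = 13/3 - h
L(-15*(-5), 45) - 1*(-1948) = (13/3 - 1*45) - 1*(-1948) = (13/3 - 45) + 1948 = -122/3 + 1948 = 5722/3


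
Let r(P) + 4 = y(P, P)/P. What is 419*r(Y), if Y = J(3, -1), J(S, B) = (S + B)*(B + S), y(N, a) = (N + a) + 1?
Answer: -2933/4 ≈ -733.25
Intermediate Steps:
y(N, a) = 1 + N + a
J(S, B) = (B + S)² (J(S, B) = (B + S)*(B + S) = (B + S)²)
Y = 4 (Y = (-1 + 3)² = 2² = 4)
r(P) = -4 + (1 + 2*P)/P (r(P) = -4 + (1 + P + P)/P = -4 + (1 + 2*P)/P)
419*r(Y) = 419*(-2 + 1/4) = 419*(-2 + ¼) = 419*(-7/4) = -2933/4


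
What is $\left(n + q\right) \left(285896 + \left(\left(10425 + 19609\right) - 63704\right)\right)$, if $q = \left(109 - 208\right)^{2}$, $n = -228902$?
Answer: $-55262968826$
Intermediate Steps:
$q = 9801$ ($q = \left(-99\right)^{2} = 9801$)
$\left(n + q\right) \left(285896 + \left(\left(10425 + 19609\right) - 63704\right)\right) = \left(-228902 + 9801\right) \left(285896 + \left(\left(10425 + 19609\right) - 63704\right)\right) = - 219101 \left(285896 + \left(30034 - 63704\right)\right) = - 219101 \left(285896 - 33670\right) = \left(-219101\right) 252226 = -55262968826$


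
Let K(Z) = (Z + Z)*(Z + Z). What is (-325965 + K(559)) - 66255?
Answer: 857704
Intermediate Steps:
K(Z) = 4*Z² (K(Z) = (2*Z)*(2*Z) = 4*Z²)
(-325965 + K(559)) - 66255 = (-325965 + 4*559²) - 66255 = (-325965 + 4*312481) - 66255 = (-325965 + 1249924) - 66255 = 923959 - 66255 = 857704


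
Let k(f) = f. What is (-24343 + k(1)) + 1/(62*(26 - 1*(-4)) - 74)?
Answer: -43474811/1786 ≈ -24342.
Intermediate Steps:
(-24343 + k(1)) + 1/(62*(26 - 1*(-4)) - 74) = (-24343 + 1) + 1/(62*(26 - 1*(-4)) - 74) = -24342 + 1/(62*(26 + 4) - 74) = -24342 + 1/(62*30 - 74) = -24342 + 1/(1860 - 74) = -24342 + 1/1786 = -43474811/1786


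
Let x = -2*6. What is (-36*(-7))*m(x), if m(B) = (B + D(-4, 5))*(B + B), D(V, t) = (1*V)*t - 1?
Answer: 199584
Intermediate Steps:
x = -12
D(V, t) = -1 + V*t (D(V, t) = V*t - 1 = -1 + V*t)
m(B) = 2*B*(-21 + B) (m(B) = (B + (-1 - 4*5))*(B + B) = (B + (-1 - 20))*(2*B) = (B - 21)*(2*B) = (-21 + B)*(2*B) = 2*B*(-21 + B))
(-36*(-7))*m(x) = (-36*(-7))*(2*(-12)*(-21 - 12)) = 252*(2*(-12)*(-33)) = 252*792 = 199584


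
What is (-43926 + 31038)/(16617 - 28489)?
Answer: 1611/1484 ≈ 1.0856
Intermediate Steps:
(-43926 + 31038)/(16617 - 28489) = -12888/(-11872) = -12888*(-1/11872) = 1611/1484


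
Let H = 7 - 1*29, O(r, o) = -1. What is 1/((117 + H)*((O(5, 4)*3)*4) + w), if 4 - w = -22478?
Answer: 1/21342 ≈ 4.6856e-5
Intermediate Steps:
w = 22482 (w = 4 - 1*(-22478) = 4 + 22478 = 22482)
H = -22 (H = 7 - 29 = -22)
1/((117 + H)*((O(5, 4)*3)*4) + w) = 1/((117 - 22)*(-1*3*4) + 22482) = 1/(95*(-3*4) + 22482) = 1/(95*(-12) + 22482) = 1/(-1140 + 22482) = 1/21342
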